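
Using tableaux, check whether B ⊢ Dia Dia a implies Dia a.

Not valid

Tableau for the negation not (Dia Dia a implies Dia a):
1. not (Dia Dia a implies Dia a), w0
2. Dia Dia a, w0   [neg-implies-rule on 1]
3. not Dia a, w0   [neg-implies-rule on 1]
4. not a, w0   [neg-Dia-rule on 3 via w0Rw0]
5. Dia a, w1   [Dia-rule on 2: fresh world w1, w0Rw1]
6. not a, w1   [neg-Dia-rule on 3 via w0Rw1]
7. a, w2   [Dia-rule on 5: fresh world w2, w1Rw2]
Accessibility: w0Rw0, w0Rw1, w1Rw0, w1Rw1, w1Rw2, w2Rw1, w2Rw2
The negation has an open branch (countermodel exists).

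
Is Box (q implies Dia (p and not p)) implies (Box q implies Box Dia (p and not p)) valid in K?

Tableau for the negation not (Box (q implies Dia (p and not p)) implies (Box q implies Box Dia (p and not p))):
1. not (Box (q implies Dia (p and not p)) implies (Box q implies Box Dia (p and not p))), w0
2. Box (q implies Dia (p and not p)), w0
3. not (Box q implies Box Dia (p and not p)), w0
4. Box q, w0
5. not Box Dia (p and not p), w0
6. not Dia (p and not p), w1
7. q implies Dia (p and not p), w1
8. q, w1
9. Dia (p and not p), w1
10. p and not p, w2
11. p, w2
12. not p, w2
Accessibility: w0Rw1, w1Rw2
Branch closes: p and not p both at w2.
All branches of the negation close; one closing branch shown above.

Valid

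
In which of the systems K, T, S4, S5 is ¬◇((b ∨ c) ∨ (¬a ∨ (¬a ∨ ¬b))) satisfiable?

K

K-tableau for the formula:
1. ¬◇((b ∨ c) ∨ (¬a ∨ (¬a ∨ ¬b))), 0
Complete open branch: satisfiable in K.
T-tableau for the formula:
1. ¬◇((b ∨ c) ∨ (¬a ∨ (¬a ∨ ¬b))), 0
2. ¬((b ∨ c) ∨ (¬a ∨ (¬a ∨ ¬b))), 0
3. ¬(b ∨ c), 0
4. ¬(¬a ∨ (¬a ∨ ¬b)), 0
5. ¬b, 0
6. ¬c, 0
7. a, 0
8. ¬(¬a ∨ ¬b), 0
9. b, 0
Accessibility: 0R0
Branch closes: b and ¬b both at 0.
Every branch closes (one shown): unsatisfiable in T, hence also in S4, S5 (every S4/S5-frame is a T-frame).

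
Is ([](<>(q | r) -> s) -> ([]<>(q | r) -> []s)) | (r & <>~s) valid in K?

Tableau for the negation ~(([](<>(q | r) -> s) -> ([]<>(q | r) -> []s)) | (r & <>~s)):
1. ~(([](<>(q | r) -> s) -> ([]<>(q | r) -> []s)) | (r & <>~s)), u
2. ~([](<>(q | r) -> s) -> ([]<>(q | r) -> []s)), u   [~|-rule on 1]
3. ~(r & <>~s), u   [~|-rule on 1]
4. [](<>(q | r) -> s), u   [~->-rule on 2]
5. ~([]<>(q | r) -> []s), u   [~->-rule on 2]
6. []<>(q | r), u   [~->-rule on 5]
7. ~[]s, u   [~->-rule on 5]
8. ~r, u   [~&-rule on 3 (branches; this branch)]
9. ~s, v   [~[]-rule on 7: fresh world v, uRv]
10. <>(q | r) -> s, v   [[]-rule on 4 via uRv]
11. <>(q | r), v   [[]-rule on 6 via uRv]
12. ~<>(q | r), v   [->-rule on 10 (branches; this branch)]
13. q | r, w   [<>-rule on 11: fresh world w, vRw]
14. ~(q | r), w   [~<>-rule on 12 via vRw]
15. ~q, w   [~|-rule on 14]
16. ~r, w   [~|-rule on 14]
17. r, w   [|-rule on 13 (branches; this branch)]
Accessibility: uRv, vRw
Branch closes: r and ~r both at w.
All branches of the negation close; one closing branch shown above.

Yes, valid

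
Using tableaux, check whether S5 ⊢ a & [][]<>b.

Not valid

Tableau for the negation ~(a & [][]<>b):
1. ~(a & [][]<>b), u
2. ~[][]<>b, u
3. ~[]<>b, v
4. ~<>b, w
5. ~b, u
6. ~b, v
7. ~b, w
Accessibility: uRu, uRv, uRw, vRu, vRv, vRw, wRu, wRv, wRw
The negation has an open branch (countermodel exists).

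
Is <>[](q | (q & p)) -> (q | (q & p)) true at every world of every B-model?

Valid

Tableau for the negation ~(<>[](q | (q & p)) -> (q | (q & p))):
1. ~(<>[](q | (q & p)) -> (q | (q & p))), u
2. <>[](q | (q & p)), u
3. ~(q | (q & p)), u
4. ~q, u
5. ~(q & p), u
6. ~p, u
7. [](q | (q & p)), v
8. q | (q & p), u
9. q | (q & p), v
10. q & p, u
11. q, u
12. p, u
Accessibility: uRu, uRv, vRu, vRv
Branch closes: q and ~q both at u.
Every branch of the negation's tableau closes; the branch above is one of them.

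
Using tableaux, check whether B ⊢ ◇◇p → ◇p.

Invalid (countermodel exists)

Tableau for the negation ¬(◇◇p → ◇p):
1. ¬(◇◇p → ◇p), w0
2. ◇◇p, w0   [¬→-rule on 1]
3. ¬◇p, w0   [¬→-rule on 1]
4. ¬p, w0   [¬◇-rule on 3 via w0Rw0]
5. ◇p, w1   [◇-rule on 2: fresh world w1, w0Rw1]
6. ¬p, w1   [¬◇-rule on 3 via w0Rw1]
7. p, w2   [◇-rule on 5: fresh world w2, w1Rw2]
Accessibility: w0Rw0, w0Rw1, w1Rw0, w1Rw1, w1Rw2, w2Rw1, w2Rw2
The negation has an open branch (countermodel exists).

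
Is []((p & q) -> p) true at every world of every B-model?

Yes, valid

Tableau for the negation ~[]((p & q) -> p):
1. ~[]((p & q) -> p), 0
2. ~((p & q) -> p), 1
3. p & q, 1
4. ~p, 1
5. p, 1
6. q, 1
Accessibility: 0R0, 0R1, 1R0, 1R1
Branch closes: p and ~p both at 1.
All branches of the negation close; one closing branch shown above.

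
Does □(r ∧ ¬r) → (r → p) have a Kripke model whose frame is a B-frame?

Yes, satisfiable

1. □(r ∧ ¬r) → (r → p), w0
2. r → p, w0
3. p, w0
Accessibility: w0Rw0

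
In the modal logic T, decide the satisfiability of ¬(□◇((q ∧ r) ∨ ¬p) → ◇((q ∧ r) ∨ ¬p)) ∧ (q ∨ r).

No, unsatisfiable

1. ¬(□◇((q ∧ r) ∨ ¬p) → ◇((q ∧ r) ∨ ¬p)) ∧ (q ∨ r), 0
2. ¬(□◇((q ∧ r) ∨ ¬p) → ◇((q ∧ r) ∨ ¬p)), 0   [∧-rule on 1]
3. q ∨ r, 0   [∧-rule on 1]
4. □◇((q ∧ r) ∨ ¬p), 0   [¬→-rule on 2]
5. ¬◇((q ∧ r) ∨ ¬p), 0   [¬→-rule on 2]
6. ◇((q ∧ r) ∨ ¬p), 0   [□-rule on 4 via 0R0]
7. ¬((q ∧ r) ∨ ¬p), 0   [¬◇-rule on 5 via 0R0]
8. ¬(q ∧ r), 0   [¬∨-rule on 7]
9. p, 0   [¬∨-rule on 7]
10. r, 0   [∨-rule on 3 (branches; this branch)]
11. ¬q, 0   [¬∧-rule on 8 (branches; this branch)]
12. (q ∧ r) ∨ ¬p, 1   [◇-rule on 6: fresh world 1, 0R1]
13. ◇((q ∧ r) ∨ ¬p), 1   [□-rule on 4 via 0R1]
14. ¬((q ∧ r) ∨ ¬p), 1   [¬◇-rule on 5 via 0R1]
15. ¬(q ∧ r), 1   [¬∨-rule on 14]
16. p, 1   [¬∨-rule on 14]
17. q ∧ r, 1   [∨-rule on 12 (branches; this branch)]
18. q, 1   [∧-rule on 17]
19. r, 1   [∧-rule on 17]
20. ¬r, 1   [¬∧-rule on 15 (branches; this branch)]
Accessibility: 0R0, 0R1, 1R1
Branch closes: r and ¬r both at 1.
Every branch closes; the branch above is one of them.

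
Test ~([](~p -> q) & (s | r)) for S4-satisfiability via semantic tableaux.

Yes, satisfiable

1. ~([](~p -> q) & (s | r)), 0
2. ~(s | r), 0
3. ~s, 0
4. ~r, 0
Accessibility: 0R0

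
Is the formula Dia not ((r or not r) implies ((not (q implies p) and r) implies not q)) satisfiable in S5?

Satisfiable (open branch found)

1. Dia not ((r or not r) implies ((not (q implies p) and r) implies not q)), u
2. not ((r or not r) implies ((not (q implies p) and r) implies not q)), v   [Dia-rule on 1: fresh world v, uRv]
3. r or not r, v   [neg-implies-rule on 2]
4. not ((not (q implies p) and r) implies not q), v   [neg-implies-rule on 2]
5. not (q implies p) and r, v   [neg-implies-rule on 4]
6. q, v   [neg-implies-rule on 4]
7. not (q implies p), v   [and-rule on 5]
8. r, v   [and-rule on 5]
9. not p, v   [neg-implies-rule on 7]
Accessibility: uRu, uRv, vRu, vRv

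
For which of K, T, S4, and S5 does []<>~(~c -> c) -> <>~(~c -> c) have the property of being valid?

T-tableau for the negation ~([]<>~(~c -> c) -> <>~(~c -> c)):
1. ~([]<>~(~c -> c) -> <>~(~c -> c)), u
2. []<>~(~c -> c), u
3. ~<>~(~c -> c), u
4. <>~(~c -> c), u
5. ~c -> c, u
6. c, u
7. ~(~c -> c), v
8. ~c, v
9. <>~(~c -> c), v
10. ~c -> c, v
11. c, v
Accessibility: uRu, uRv, vRv
Branch closes: c and ~c both at v.
Every branch closes (one shown): valid in T, hence also in S4, S5 (every theorem of T is a theorem of S4 and S5).
K-tableau for the negation ~([]<>~(~c -> c) -> <>~(~c -> c)):
1. ~([]<>~(~c -> c) -> <>~(~c -> c)), u
2. []<>~(~c -> c), u
3. ~<>~(~c -> c), u
Complete open branch: countermodel on a K-frame, so not valid in K.

T, S4, S5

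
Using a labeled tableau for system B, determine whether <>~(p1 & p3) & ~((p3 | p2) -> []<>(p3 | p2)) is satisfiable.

Unsatisfiable (every branch closes)

1. <>~(p1 & p3) & ~((p3 | p2) -> []<>(p3 | p2)), w0
2. <>~(p1 & p3), w0
3. ~((p3 | p2) -> []<>(p3 | p2)), w0
4. p3 | p2, w0
5. ~[]<>(p3 | p2), w0
6. p2, w0
7. ~(p1 & p3), w1
8. ~p3, w1
9. ~<>(p3 | p2), w2
10. ~(p3 | p2), w0
11. ~p3, w0
12. ~p2, w0
Accessibility: w0Rw0, w0Rw1, w0Rw2, w1Rw0, w1Rw1, w2Rw0, w2Rw2
Branch closes: p2 and ~p2 both at w0.
Every branch closes; the branch above is one of them.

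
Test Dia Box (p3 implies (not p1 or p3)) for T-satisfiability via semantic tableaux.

Satisfiable (open branch found)

1. Dia Box (p3 implies (not p1 or p3)), 0
2. Box (p3 implies (not p1 or p3)), 1   [Dia-rule on 1: fresh world 1, 0R1]
3. p3 implies (not p1 or p3), 1   [Box-rule on 2 via 1R1]
4. not p1 or p3, 1   [implies-rule on 3 (branches; this branch)]
5. p3, 1   [or-rule on 4 (branches; this branch)]
Accessibility: 0R0, 0R1, 1R1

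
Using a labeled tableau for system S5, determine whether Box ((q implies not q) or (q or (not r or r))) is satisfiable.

1. Box ((q implies not q) or (q or (not r or r))), 0
2. (q implies not q) or (q or (not r or r)), 0
3. q or (not r or r), 0
4. not r or r, 0
5. r, 0
Accessibility: 0R0

Satisfiable (open branch found)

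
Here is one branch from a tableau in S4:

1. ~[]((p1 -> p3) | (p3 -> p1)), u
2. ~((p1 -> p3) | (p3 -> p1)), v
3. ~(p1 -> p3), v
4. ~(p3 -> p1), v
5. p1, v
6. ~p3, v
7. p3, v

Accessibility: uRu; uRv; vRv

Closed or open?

Both p3 and ~p3 appear at v.

Yes, closed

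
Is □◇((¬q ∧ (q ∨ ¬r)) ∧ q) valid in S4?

Tableau for the negation ¬□◇((¬q ∧ (q ∨ ¬r)) ∧ q):
1. ¬□◇((¬q ∧ (q ∨ ¬r)) ∧ q), u
2. ¬◇((¬q ∧ (q ∨ ¬r)) ∧ q), v   [¬□-rule on 1: fresh world v, uRv]
3. ¬((¬q ∧ (q ∨ ¬r)) ∧ q), v   [¬◇-rule on 2 via vRv]
4. ¬q, v   [¬∧-rule on 3 (branches; this branch)]
Accessibility: uRu, uRv, vRv
The negation has an open branch (countermodel exists).

Invalid (countermodel exists)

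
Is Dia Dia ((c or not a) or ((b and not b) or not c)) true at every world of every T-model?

Tableau for the negation not Dia Dia ((c or not a) or ((b and not b) or not c)):
1. not Dia Dia ((c or not a) or ((b and not b) or not c)), w0
2. not Dia ((c or not a) or ((b and not b) or not c)), w0
3. not ((c or not a) or ((b and not b) or not c)), w0
4. not (c or not a), w0
5. not ((b and not b) or not c), w0
6. not c, w0
7. a, w0
8. not (b and not b), w0
9. c, w0
Accessibility: w0Rw0
Branch closes: c and not c both at w0.
Every branch of the negation's tableau closes; the branch above is one of them.

Valid in T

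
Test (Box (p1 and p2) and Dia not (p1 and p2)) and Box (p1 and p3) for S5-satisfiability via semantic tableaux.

Unsatisfiable

1. (Box (p1 and p2) and Dia not (p1 and p2)) and Box (p1 and p3), w0
2. Box (p1 and p2) and Dia not (p1 and p2), w0
3. Box (p1 and p3), w0
4. Box (p1 and p2), w0
5. Dia not (p1 and p2), w0
6. p1 and p3, w0
7. p1, w0
8. p3, w0
9. p1 and p2, w0
10. p2, w0
11. not (p1 and p2), w1
12. p1 and p3, w1
13. p1, w1
14. p3, w1
15. p1 and p2, w1
16. p2, w1
17. not p2, w1
Accessibility: w0Rw0, w0Rw1, w1Rw0, w1Rw1
Branch closes: p2 and not p2 both at w1.
Every branch closes; the branch above is one of them.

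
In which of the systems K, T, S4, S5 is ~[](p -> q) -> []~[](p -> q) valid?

S4-tableau for the negation ~(~[](p -> q) -> []~[](p -> q)):
1. ~(~[](p -> q) -> []~[](p -> q)), 0
2. ~[](p -> q), 0
3. ~[]~[](p -> q), 0
4. ~(p -> q), 1
5. p, 1
6. ~q, 1
7. [](p -> q), 2
8. p -> q, 2
9. q, 2
Accessibility: 0R0, 0R1, 0R2, 1R1, 2R2
Complete open branch: countermodel on an S4-frame, so not valid in S4, nor in K, T (the same frame is also a K-frame and a T-frame).
S5-tableau for the negation ~(~[](p -> q) -> []~[](p -> q)):
1. ~(~[](p -> q) -> []~[](p -> q)), 0
2. ~[](p -> q), 0
3. ~[]~[](p -> q), 0
4. ~(p -> q), 1
5. p, 1
6. ~q, 1
7. [](p -> q), 2
8. p -> q, 0
9. p -> q, 1
10. p -> q, 2
11. q, 0
12. q, 1
Accessibility: 0R0, 0R1, 0R2, 1R0, 1R1, 1R2, 2R0, 2R1, 2R2
Branch closes: q and ~q both at 1.
Every branch closes (one shown): valid in S5.

S5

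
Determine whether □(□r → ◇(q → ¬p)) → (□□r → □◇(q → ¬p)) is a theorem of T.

Valid

Tableau for the negation ¬(□(□r → ◇(q → ¬p)) → (□□r → □◇(q → ¬p))):
1. ¬(□(□r → ◇(q → ¬p)) → (□□r → □◇(q → ¬p))), w0
2. □(□r → ◇(q → ¬p)), w0
3. ¬(□□r → □◇(q → ¬p)), w0
4. □□r, w0
5. ¬□◇(q → ¬p), w0
6. □r → ◇(q → ¬p), w0
7. □r, w0
8. r, w0
9. ◇(q → ¬p), w0
10. ¬◇(q → ¬p), w1
11. □r → ◇(q → ¬p), w1
12. □r, w1
13. r, w1
14. ¬(q → ¬p), w1
15. q, w1
16. p, w1
17. ◇(q → ¬p), w1
18. q → ¬p, w2
19. □r → ◇(q → ¬p), w2
20. □r, w2
21. r, w2
22. ¬p, w2
23. ◇(q → ¬p), w2
24. q → ¬p, w3
25. ¬(q → ¬p), w3
26. q, w3
27. p, w3
28. r, w3
29. ¬p, w3
Accessibility: w0Rw0, w0Rw1, w0Rw2, w1Rw1, w1Rw3, w2Rw2, w3Rw3
Branch closes: p and ¬p both at w3.
Every branch of the negation's tableau closes; the branch above is one of them.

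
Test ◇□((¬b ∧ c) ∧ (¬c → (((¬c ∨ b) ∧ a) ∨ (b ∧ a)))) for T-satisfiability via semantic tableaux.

1. ◇□((¬b ∧ c) ∧ (¬c → (((¬c ∨ b) ∧ a) ∨ (b ∧ a)))), w0
2. □((¬b ∧ c) ∧ (¬c → (((¬c ∨ b) ∧ a) ∨ (b ∧ a)))), w1   [◇-rule on 1: fresh world w1, w0Rw1]
3. (¬b ∧ c) ∧ (¬c → (((¬c ∨ b) ∧ a) ∨ (b ∧ a))), w1   [□-rule on 2 via w1Rw1]
4. ¬b ∧ c, w1   [∧-rule on 3]
5. ¬c → (((¬c ∨ b) ∧ a) ∨ (b ∧ a)), w1   [∧-rule on 3]
6. ¬b, w1   [∧-rule on 4]
7. c, w1   [∧-rule on 4]
Accessibility: w0Rw0, w0Rw1, w1Rw1

Yes, satisfiable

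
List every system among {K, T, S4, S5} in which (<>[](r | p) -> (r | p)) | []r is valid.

S4-tableau for the negation ~((<>[](r | p) -> (r | p)) | []r):
1. ~((<>[](r | p) -> (r | p)) | []r), w0
2. ~(<>[](r | p) -> (r | p)), w0
3. ~[]r, w0
4. <>[](r | p), w0
5. ~(r | p), w0
6. ~r, w0
7. ~p, w0
8. ~r, w1
9. [](r | p), w2
10. r | p, w2
11. p, w2
Accessibility: w0Rw0, w0Rw1, w0Rw2, w1Rw1, w2Rw2
Complete open branch: countermodel on an S4-frame, so not valid in S4, nor in K, T (the same frame is also a K-frame and a T-frame).
S5-tableau for the negation ~((<>[](r | p) -> (r | p)) | []r):
1. ~((<>[](r | p) -> (r | p)) | []r), w0
2. ~(<>[](r | p) -> (r | p)), w0
3. ~[]r, w0
4. <>[](r | p), w0
5. ~(r | p), w0
6. ~r, w0
7. ~p, w0
8. ~r, w1
9. [](r | p), w2
10. r | p, w0
11. r | p, w1
12. r | p, w2
13. p, w0
Accessibility: w0Rw0, w0Rw1, w0Rw2, w1Rw0, w1Rw1, w1Rw2, w2Rw0, w2Rw1, w2Rw2
Branch closes: p and ~p both at w0.
Every branch closes (one shown): valid in S5.

S5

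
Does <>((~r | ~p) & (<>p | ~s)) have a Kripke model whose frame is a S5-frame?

Satisfiable

1. <>((~r | ~p) & (<>p | ~s)), 0
2. (~r | ~p) & (<>p | ~s), 1
3. ~r | ~p, 1
4. <>p | ~s, 1
5. ~p, 1
6. ~s, 1
Accessibility: 0R0, 0R1, 1R0, 1R1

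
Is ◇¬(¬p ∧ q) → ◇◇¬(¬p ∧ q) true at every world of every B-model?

Yes, valid

Tableau for the negation ¬(◇¬(¬p ∧ q) → ◇◇¬(¬p ∧ q)):
1. ¬(◇¬(¬p ∧ q) → ◇◇¬(¬p ∧ q)), u
2. ◇¬(¬p ∧ q), u
3. ¬◇◇¬(¬p ∧ q), u
4. ¬◇¬(¬p ∧ q), u
5. ¬p ∧ q, u
6. ¬p, u
7. q, u
8. ¬(¬p ∧ q), v
9. ¬◇¬(¬p ∧ q), v
10. ¬p ∧ q, v
11. ¬p, v
12. q, v
13. ¬q, v
Accessibility: uRu, uRv, vRu, vRv
Branch closes: q and ¬q both at v.
All branches of the negation close; one closing branch shown above.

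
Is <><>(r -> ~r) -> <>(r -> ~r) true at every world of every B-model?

Not valid

Tableau for the negation ~(<><>(r -> ~r) -> <>(r -> ~r)):
1. ~(<><>(r -> ~r) -> <>(r -> ~r)), w0
2. <><>(r -> ~r), w0
3. ~<>(r -> ~r), w0
4. ~(r -> ~r), w0
5. r, w0
6. <>(r -> ~r), w1
7. ~(r -> ~r), w1
8. r, w1
9. r -> ~r, w2
10. ~r, w2
Accessibility: w0Rw0, w0Rw1, w1Rw0, w1Rw1, w1Rw2, w2Rw1, w2Rw2
The negation has an open branch (countermodel exists).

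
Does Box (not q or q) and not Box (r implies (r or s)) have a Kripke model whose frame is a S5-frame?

No, unsatisfiable

1. Box (not q or q) and not Box (r implies (r or s)), u
2. Box (not q or q), u   [and-rule on 1]
3. not Box (r implies (r or s)), u   [and-rule on 1]
4. not q or q, u   [Box-rule on 2 via uRu]
5. q, u   [or-rule on 4 (branches; this branch)]
6. not (r implies (r or s)), v   [neg-Box-rule on 3: fresh world v, uRv]
7. r, v   [neg-implies-rule on 6]
8. not (r or s), v   [neg-implies-rule on 6]
9. not r, v   [neg-or-rule on 8]
10. not s, v   [neg-or-rule on 8]
Accessibility: uRu, uRv, vRu, vRv
Branch closes: r and not r both at v.
(One branch shown.) All branches close.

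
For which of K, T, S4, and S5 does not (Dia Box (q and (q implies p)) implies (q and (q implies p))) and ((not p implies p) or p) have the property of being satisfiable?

S5-tableau for the formula:
1. not (Dia Box (q and (q implies p)) implies (q and (q implies p))) and ((not p implies p) or p), u
2. not (Dia Box (q and (q implies p)) implies (q and (q implies p))), u
3. (not p implies p) or p, u
4. Dia Box (q and (q implies p)), u
5. not (q and (q implies p)), u
6. not p implies p, u
7. not q, u
8. p, u
9. Box (q and (q implies p)), v
10. q and (q implies p), u
11. q, u
12. q implies p, u
Accessibility: uRu, uRv, vRu, vRv
Branch closes: q and not q both at u.
Every branch closes (one shown): unsatisfiable in S5.
S4-tableau for the formula:
1. not (Dia Box (q and (q implies p)) implies (q and (q implies p))) and ((not p implies p) or p), u
2. not (Dia Box (q and (q implies p)) implies (q and (q implies p))), u
3. (not p implies p) or p, u
4. Dia Box (q and (q implies p)), u
5. not (q and (q implies p)), u
6. p, u
7. not q, u
8. Box (q and (q implies p)), v
9. q and (q implies p), v
10. q, v
11. q implies p, v
12. p, v
Accessibility: uRu, uRv, vRv
Complete open branch: satisfiable in S4, hence also in K, T (this S4-model is also a K-model and a T-model).

K, T, S4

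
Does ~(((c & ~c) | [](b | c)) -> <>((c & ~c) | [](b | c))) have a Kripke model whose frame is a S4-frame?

Unsatisfiable (every branch closes)

1. ~(((c & ~c) | [](b | c)) -> <>((c & ~c) | [](b | c))), 0
2. (c & ~c) | [](b | c), 0
3. ~<>((c & ~c) | [](b | c)), 0
4. ~((c & ~c) | [](b | c)), 0
5. ~(c & ~c), 0
6. ~[](b | c), 0
7. [](b | c), 0
8. b | c, 0
9. c, 0
10. ~(b | c), 1
11. ~b, 1
12. ~c, 1
13. ~((c & ~c) | [](b | c)), 1
14. ~(c & ~c), 1
15. ~[](b | c), 1
16. b | c, 1
17. c, 1
Accessibility: 0R0, 0R1, 1R1
Branch closes: c and ~c both at 1.
Every branch closes; the branch above is one of them.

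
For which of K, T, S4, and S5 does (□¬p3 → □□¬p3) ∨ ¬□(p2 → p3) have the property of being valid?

S4, S5

S4-tableau for the negation ¬((□¬p3 → □□¬p3) ∨ ¬□(p2 → p3)):
1. ¬((□¬p3 → □□¬p3) ∨ ¬□(p2 → p3)), w0
2. ¬(□¬p3 → □□¬p3), w0   [¬∨-rule on 1]
3. □(p2 → p3), w0   [¬∨-rule on 1]
4. □¬p3, w0   [¬→-rule on 2]
5. ¬□□¬p3, w0   [¬→-rule on 2]
6. p2 → p3, w0   [□-rule on 3 via w0Rw0]
7. ¬p3, w0   [□-rule on 4 via w0Rw0]
8. ¬p2, w0   [→-rule on 6 (branches; this branch)]
9. ¬□¬p3, w1   [¬□-rule on 5: fresh world w1, w0Rw1]
10. p2 → p3, w1   [□-rule on 3 via w0Rw1]
11. ¬p3, w1   [□-rule on 4 via w0Rw1]
12. ¬p2, w1   [→-rule on 10 (branches; this branch)]
13. p3, w2   [¬□-rule on 9: fresh world w2, w1Rw2]
14. p2 → p3, w2   [□-rule on 3 via w0Rw2]
15. ¬p3, w2   [□-rule on 4 via w0Rw2]
Accessibility: w0Rw0, w0Rw1, w0Rw2, w1Rw1, w1Rw2, w2Rw2
Branch closes: p3 and ¬p3 both at w2.
Every branch closes (one shown): valid in S4, hence also in S5 (every theorem of S4 is a theorem of S5).
T-tableau for the negation ¬((□¬p3 → □□¬p3) ∨ ¬□(p2 → p3)):
1. ¬((□¬p3 → □□¬p3) ∨ ¬□(p2 → p3)), w0
2. ¬(□¬p3 → □□¬p3), w0   [¬∨-rule on 1]
3. □(p2 → p3), w0   [¬∨-rule on 1]
4. □¬p3, w0   [¬→-rule on 2]
5. ¬□□¬p3, w0   [¬→-rule on 2]
6. p2 → p3, w0   [□-rule on 3 via w0Rw0]
7. ¬p3, w0   [□-rule on 4 via w0Rw0]
8. ¬p2, w0   [→-rule on 6 (branches; this branch)]
9. ¬□¬p3, w1   [¬□-rule on 5: fresh world w1, w0Rw1]
10. p2 → p3, w1   [□-rule on 3 via w0Rw1]
11. ¬p3, w1   [□-rule on 4 via w0Rw1]
12. ¬p2, w1   [→-rule on 10 (branches; this branch)]
13. p3, w2   [¬□-rule on 9: fresh world w2, w1Rw2]
Accessibility: w0Rw0, w0Rw1, w1Rw1, w1Rw2, w2Rw2
Complete open branch: countermodel on a T-frame, so not valid in T, nor in K (the same frame is also a K-frame).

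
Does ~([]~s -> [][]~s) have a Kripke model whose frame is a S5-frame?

1. ~([]~s -> [][]~s), u
2. []~s, u
3. ~[][]~s, u
4. ~s, u
5. ~[]~s, v
6. ~s, v
7. s, w
8. ~s, w
Accessibility: uRu, uRv, uRw, vRu, vRv, vRw, wRu, wRv, wRw
Branch closes: s and ~s both at w.
Every branch closes; the branch above is one of them.

Unsatisfiable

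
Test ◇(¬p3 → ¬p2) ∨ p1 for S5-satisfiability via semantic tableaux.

1. ◇(¬p3 → ¬p2) ∨ p1, w0
2. p1, w0
Accessibility: w0Rw0

Satisfiable (open branch found)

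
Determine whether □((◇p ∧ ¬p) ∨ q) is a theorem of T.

Not valid

Tableau for the negation ¬□((◇p ∧ ¬p) ∨ q):
1. ¬□((◇p ∧ ¬p) ∨ q), u
2. ¬((◇p ∧ ¬p) ∨ q), v
3. ¬(◇p ∧ ¬p), v
4. ¬q, v
5. p, v
Accessibility: uRu, uRv, vRv
The negation has an open branch (countermodel exists).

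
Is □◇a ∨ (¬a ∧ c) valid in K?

Tableau for the negation ¬(□◇a ∨ (¬a ∧ c)):
1. ¬(□◇a ∨ (¬a ∧ c)), u
2. ¬□◇a, u   [¬∨-rule on 1]
3. ¬(¬a ∧ c), u   [¬∨-rule on 1]
4. ¬c, u   [¬∧-rule on 3 (branches; this branch)]
5. ¬◇a, v   [¬□-rule on 2: fresh world v, uRv]
Accessibility: uRv
The negation has an open branch (countermodel exists).

Not valid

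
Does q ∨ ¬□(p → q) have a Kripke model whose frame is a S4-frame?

Satisfiable (open branch found)

1. q ∨ ¬□(p → q), 0
2. ¬□(p → q), 0
3. ¬(p → q), 1
4. p, 1
5. ¬q, 1
Accessibility: 0R0, 0R1, 1R1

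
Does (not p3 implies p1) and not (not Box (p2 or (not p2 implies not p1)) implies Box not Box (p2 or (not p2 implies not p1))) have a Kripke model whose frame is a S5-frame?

1. (not p3 implies p1) and not (not Box (p2 or (not p2 implies not p1)) implies Box not Box (p2 or (not p2 implies not p1))), u
2. not p3 implies p1, u
3. not (not Box (p2 or (not p2 implies not p1)) implies Box not Box (p2 or (not p2 implies not p1))), u
4. not Box (p2 or (not p2 implies not p1)), u
5. not Box not Box (p2 or (not p2 implies not p1)), u
6. p1, u
7. not (p2 or (not p2 implies not p1)), v
8. not p2, v
9. not (not p2 implies not p1), v
10. p1, v
11. Box (p2 or (not p2 implies not p1)), w
12. p2 or (not p2 implies not p1), u
13. p2 or (not p2 implies not p1), v
14. p2 or (not p2 implies not p1), w
15. not p2 implies not p1, u
16. not p2 implies not p1, v
17. not p2 implies not p1, w
18. p2, u
19. not p1, v
Accessibility: uRu, uRv, uRw, vRu, vRv, vRw, wRu, wRv, wRw
Branch closes: p1 and not p1 both at v.
Every branch closes; the branch above is one of them.

Unsatisfiable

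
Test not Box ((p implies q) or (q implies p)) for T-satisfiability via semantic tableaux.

1. not Box ((p implies q) or (q implies p)), 0
2. not ((p implies q) or (q implies p)), 1
3. not (p implies q), 1
4. not (q implies p), 1
5. p, 1
6. not q, 1
7. q, 1
8. not p, 1
Accessibility: 0R0, 0R1, 1R1
Branch closes: q and not q both at 1.
All branches of the tableau close; one closing branch shown above.

Unsatisfiable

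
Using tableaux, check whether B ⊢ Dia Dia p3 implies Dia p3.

Tableau for the negation not (Dia Dia p3 implies Dia p3):
1. not (Dia Dia p3 implies Dia p3), w0
2. Dia Dia p3, w0   [neg-implies-rule on 1]
3. not Dia p3, w0   [neg-implies-rule on 1]
4. not p3, w0   [neg-Dia-rule on 3 via w0Rw0]
5. Dia p3, w1   [Dia-rule on 2: fresh world w1, w0Rw1]
6. not p3, w1   [neg-Dia-rule on 3 via w0Rw1]
7. p3, w2   [Dia-rule on 5: fresh world w2, w1Rw2]
Accessibility: w0Rw0, w0Rw1, w1Rw0, w1Rw1, w1Rw2, w2Rw1, w2Rw2
The negation has an open branch (countermodel exists).

Invalid (countermodel exists)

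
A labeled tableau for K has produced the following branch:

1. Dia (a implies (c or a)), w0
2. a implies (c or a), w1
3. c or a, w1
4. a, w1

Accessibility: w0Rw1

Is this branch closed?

Not closed

No atom appears with both signs at the same world.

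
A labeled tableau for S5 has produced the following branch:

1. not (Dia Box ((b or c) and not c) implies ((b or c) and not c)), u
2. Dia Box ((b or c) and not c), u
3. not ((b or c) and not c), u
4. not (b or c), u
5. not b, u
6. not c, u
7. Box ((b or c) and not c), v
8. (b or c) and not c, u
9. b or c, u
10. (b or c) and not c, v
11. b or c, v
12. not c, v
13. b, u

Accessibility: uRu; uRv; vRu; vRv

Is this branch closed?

Closed

Both b and not b appear at u.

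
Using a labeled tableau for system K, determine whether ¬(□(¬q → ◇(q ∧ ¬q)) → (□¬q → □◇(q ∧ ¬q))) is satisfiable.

1. ¬(□(¬q → ◇(q ∧ ¬q)) → (□¬q → □◇(q ∧ ¬q))), w0
2. □(¬q → ◇(q ∧ ¬q)), w0   [¬→-rule on 1]
3. ¬(□¬q → □◇(q ∧ ¬q)), w0   [¬→-rule on 1]
4. □¬q, w0   [¬→-rule on 3]
5. ¬□◇(q ∧ ¬q), w0   [¬→-rule on 3]
6. ¬◇(q ∧ ¬q), w1   [¬□-rule on 5: fresh world w1, w0Rw1]
7. ¬q → ◇(q ∧ ¬q), w1   [□-rule on 2 via w0Rw1]
8. ¬q, w1   [□-rule on 4 via w0Rw1]
9. ◇(q ∧ ¬q), w1   [→-rule on 7 (branches; this branch)]
10. q ∧ ¬q, w2   [◇-rule on 9: fresh world w2, w1Rw2]
11. q, w2   [∧-rule on 10]
12. ¬q, w2   [∧-rule on 10]
Accessibility: w0Rw1, w1Rw2
Branch closes: q and ¬q both at w2.
All branches of the tableau close; one closing branch shown above.

No, unsatisfiable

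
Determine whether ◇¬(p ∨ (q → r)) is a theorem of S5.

Tableau for the negation ¬◇¬(p ∨ (q → r)):
1. ¬◇¬(p ∨ (q → r)), u
2. p ∨ (q → r), u   [¬◇-rule on 1 via uRu]
3. q → r, u   [∨-rule on 2 (branches; this branch)]
4. r, u   [→-rule on 3 (branches; this branch)]
Accessibility: uRu
The negation has an open branch (countermodel exists).

No, not valid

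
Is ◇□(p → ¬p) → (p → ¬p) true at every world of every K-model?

Not valid

Tableau for the negation ¬(◇□(p → ¬p) → (p → ¬p)):
1. ¬(◇□(p → ¬p) → (p → ¬p)), w0
2. ◇□(p → ¬p), w0   [¬→-rule on 1]
3. ¬(p → ¬p), w0   [¬→-rule on 1]
4. p, w0   [¬→-rule on 3]
5. □(p → ¬p), w1   [◇-rule on 2: fresh world w1, w0Rw1]
Accessibility: w0Rw1
The negation has an open branch (countermodel exists).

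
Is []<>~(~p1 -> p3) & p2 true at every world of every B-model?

No, not valid

Tableau for the negation ~([]<>~(~p1 -> p3) & p2):
1. ~([]<>~(~p1 -> p3) & p2), u
2. ~p2, u   [~&-rule on 1 (branches; this branch)]
Accessibility: uRu
The negation has an open branch (countermodel exists).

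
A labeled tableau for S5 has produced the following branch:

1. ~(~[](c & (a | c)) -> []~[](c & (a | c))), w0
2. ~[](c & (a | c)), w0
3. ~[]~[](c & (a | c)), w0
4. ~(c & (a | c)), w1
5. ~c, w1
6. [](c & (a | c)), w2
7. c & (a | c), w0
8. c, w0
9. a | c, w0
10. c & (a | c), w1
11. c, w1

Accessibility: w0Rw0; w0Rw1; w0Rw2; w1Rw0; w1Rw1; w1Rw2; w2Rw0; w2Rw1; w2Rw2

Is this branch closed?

Both c and ~c appear at w1.

Yes, closed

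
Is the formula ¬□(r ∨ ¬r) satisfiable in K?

Unsatisfiable (every branch closes)

1. ¬□(r ∨ ¬r), w0
2. ¬(r ∨ ¬r), w1
3. ¬r, w1
4. r, w1
Accessibility: w0Rw1
Branch closes: r and ¬r both at w1.
Every branch closes; the branch above is one of them.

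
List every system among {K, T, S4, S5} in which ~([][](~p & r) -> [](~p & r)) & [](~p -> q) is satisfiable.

K

K-tableau for the formula:
1. ~([][](~p & r) -> [](~p & r)) & [](~p -> q), w0
2. ~([][](~p & r) -> [](~p & r)), w0   [&-rule on 1]
3. [](~p -> q), w0   [&-rule on 1]
4. [][](~p & r), w0   [~->-rule on 2]
5. ~[](~p & r), w0   [~->-rule on 2]
6. ~(~p & r), w1   [~[]-rule on 5: fresh world w1, w0Rw1]
7. ~p -> q, w1   [[]-rule on 3 via w0Rw1]
8. [](~p & r), w1   [[]-rule on 4 via w0Rw1]
9. ~r, w1   [~&-rule on 6 (branches; this branch)]
10. q, w1   [->-rule on 7 (branches; this branch)]
Accessibility: w0Rw1
Complete open branch: satisfiable in K.
T-tableau for the formula:
1. ~([][](~p & r) -> [](~p & r)) & [](~p -> q), w0
2. ~([][](~p & r) -> [](~p & r)), w0   [&-rule on 1]
3. [](~p -> q), w0   [&-rule on 1]
4. [][](~p & r), w0   [~->-rule on 2]
5. ~[](~p & r), w0   [~->-rule on 2]
6. ~p -> q, w0   [[]-rule on 3 via w0Rw0]
7. [](~p & r), w0   [[]-rule on 4 via w0Rw0]
8. ~p & r, w0   [[]-rule on 7 via w0Rw0]
9. ~p, w0   [&-rule on 8]
10. r, w0   [&-rule on 8]
11. q, w0   [->-rule on 6 (branches; this branch)]
12. ~(~p & r), w1   [~[]-rule on 5: fresh world w1, w0Rw1]
13. ~p -> q, w1   [[]-rule on 3 via w0Rw1]
14. [](~p & r), w1   [[]-rule on 4 via w0Rw1]
15. ~p & r, w1   [[]-rule on 7 via w0Rw1]
16. ~p, w1   [&-rule on 15]
17. r, w1   [&-rule on 15]
18. ~r, w1   [~&-rule on 12 (branches; this branch)]
Accessibility: w0Rw0, w0Rw1, w1Rw1
Branch closes: r and ~r both at w1.
Every branch closes (one shown): unsatisfiable in T, hence also in S4, S5 (every S4/S5-frame is a T-frame).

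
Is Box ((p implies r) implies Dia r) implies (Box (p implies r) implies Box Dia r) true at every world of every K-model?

Tableau for the negation not (Box ((p implies r) implies Dia r) implies (Box (p implies r) implies Box Dia r)):
1. not (Box ((p implies r) implies Dia r) implies (Box (p implies r) implies Box Dia r)), u
2. Box ((p implies r) implies Dia r), u
3. not (Box (p implies r) implies Box Dia r), u
4. Box (p implies r), u
5. not Box Dia r, u
6. not Dia r, v
7. (p implies r) implies Dia r, v
8. p implies r, v
9. Dia r, v
10. r, v
11. r, w
12. not r, w
Accessibility: uRv, vRw
Branch closes: r and not r both at w.
Every branch of the negation's tableau closes; the branch above is one of them.

Valid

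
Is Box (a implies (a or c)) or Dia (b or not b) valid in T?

Valid

Tableau for the negation not (Box (a implies (a or c)) or Dia (b or not b)):
1. not (Box (a implies (a or c)) or Dia (b or not b)), u
2. not Box (a implies (a or c)), u
3. not Dia (b or not b), u
4. not (b or not b), u
5. not b, u
6. b, u
Accessibility: uRu
Branch closes: b and not b both at u.
All branches of the negation close; one closing branch shown above.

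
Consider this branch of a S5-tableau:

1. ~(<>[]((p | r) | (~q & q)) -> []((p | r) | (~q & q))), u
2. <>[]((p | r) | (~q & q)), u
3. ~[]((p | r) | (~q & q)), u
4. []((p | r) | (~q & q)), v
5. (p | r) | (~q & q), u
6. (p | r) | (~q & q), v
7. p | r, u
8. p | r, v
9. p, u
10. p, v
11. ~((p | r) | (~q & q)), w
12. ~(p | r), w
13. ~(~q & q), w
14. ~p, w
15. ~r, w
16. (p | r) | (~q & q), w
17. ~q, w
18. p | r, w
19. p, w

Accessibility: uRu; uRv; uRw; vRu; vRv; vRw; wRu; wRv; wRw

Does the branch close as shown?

Closed

Both p and ~p appear at w.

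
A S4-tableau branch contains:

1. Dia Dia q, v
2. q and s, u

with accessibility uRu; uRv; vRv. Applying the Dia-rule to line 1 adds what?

a fresh world w with vRw, and Dia q at w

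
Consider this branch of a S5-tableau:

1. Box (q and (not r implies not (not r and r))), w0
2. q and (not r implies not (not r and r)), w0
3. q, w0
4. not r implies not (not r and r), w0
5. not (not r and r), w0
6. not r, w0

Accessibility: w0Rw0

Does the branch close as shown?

No, open

No world carries both an atom and its negation.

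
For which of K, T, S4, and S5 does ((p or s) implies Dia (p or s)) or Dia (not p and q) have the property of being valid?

T, S4, S5

K-tableau for the negation not (((p or s) implies Dia (p or s)) or Dia (not p and q)):
1. not (((p or s) implies Dia (p or s)) or Dia (not p and q)), 0
2. not ((p or s) implies Dia (p or s)), 0
3. not Dia (not p and q), 0
4. p or s, 0
5. not Dia (p or s), 0
6. s, 0
Complete open branch: countermodel on a K-frame, so not valid in K.
T-tableau for the negation not (((p or s) implies Dia (p or s)) or Dia (not p and q)):
1. not (((p or s) implies Dia (p or s)) or Dia (not p and q)), 0
2. not ((p or s) implies Dia (p or s)), 0
3. not Dia (not p and q), 0
4. p or s, 0
5. not Dia (p or s), 0
6. not (not p and q), 0
7. not (p or s), 0
8. not p, 0
9. not s, 0
10. s, 0
Accessibility: 0R0
Branch closes: s and not s both at 0.
Every branch closes (one shown): valid in T, hence also in S4, S5 (every theorem of T is a theorem of S4 and S5).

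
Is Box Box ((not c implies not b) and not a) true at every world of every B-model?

Invalid (countermodel exists)

Tableau for the negation not Box Box ((not c implies not b) and not a):
1. not Box Box ((not c implies not b) and not a), u
2. not Box ((not c implies not b) and not a), v   [neg-Box-rule on 1: fresh world v, uRv]
3. not ((not c implies not b) and not a), w   [neg-Box-rule on 2: fresh world w, vRw]
4. a, w   [neg-and-rule on 3 (branches; this branch)]
Accessibility: uRu, uRv, vRu, vRv, vRw, wRv, wRw
The negation has an open branch (countermodel exists).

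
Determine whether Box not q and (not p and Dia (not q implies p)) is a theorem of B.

Tableau for the negation not (Box not q and (not p and Dia (not q implies p))):
1. not (Box not q and (not p and Dia (not q implies p))), 0
2. not (not p and Dia (not q implies p)), 0   [neg-and-rule on 1 (branches; this branch)]
3. not Dia (not q implies p), 0   [neg-and-rule on 2 (branches; this branch)]
4. not (not q implies p), 0   [neg-Dia-rule on 3 via 0R0]
5. not q, 0   [neg-implies-rule on 4]
6. not p, 0   [neg-implies-rule on 4]
Accessibility: 0R0
The negation has an open branch (countermodel exists).

Not valid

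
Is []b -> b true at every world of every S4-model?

Tableau for the negation ~([]b -> b):
1. ~([]b -> b), 0
2. []b, 0   [~->-rule on 1]
3. ~b, 0   [~->-rule on 1]
4. b, 0   [[]-rule on 2 via 0R0]
Accessibility: 0R0
Branch closes: b and ~b both at 0.
Every branch of the negation's tableau closes; the branch above is one of them.

Yes, valid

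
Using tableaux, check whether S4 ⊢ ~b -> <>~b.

Valid in S4

Tableau for the negation ~(~b -> <>~b):
1. ~(~b -> <>~b), 0
2. ~b, 0
3. ~<>~b, 0
4. b, 0
Accessibility: 0R0
Branch closes: b and ~b both at 0.
Every branch of the negation's tableau closes; the branch above is one of them.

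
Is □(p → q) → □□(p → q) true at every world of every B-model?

Invalid (countermodel exists)

Tableau for the negation ¬(□(p → q) → □□(p → q)):
1. ¬(□(p → q) → □□(p → q)), w0
2. □(p → q), w0
3. ¬□□(p → q), w0
4. p → q, w0
5. q, w0
6. ¬□(p → q), w1
7. p → q, w1
8. q, w1
9. ¬(p → q), w2
10. p, w2
11. ¬q, w2
Accessibility: w0Rw0, w0Rw1, w1Rw0, w1Rw1, w1Rw2, w2Rw1, w2Rw2
The negation has an open branch (countermodel exists).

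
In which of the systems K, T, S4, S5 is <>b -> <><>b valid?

T, S4, S5

K-tableau for the negation ~(<>b -> <><>b):
1. ~(<>b -> <><>b), 0
2. <>b, 0   [~->-rule on 1]
3. ~<><>b, 0   [~->-rule on 1]
4. b, 1   [<>-rule on 2: fresh world 1, 0R1]
5. ~<>b, 1   [~<>-rule on 3 via 0R1]
Accessibility: 0R1
Complete open branch: countermodel on a K-frame, so not valid in K.
T-tableau for the negation ~(<>b -> <><>b):
1. ~(<>b -> <><>b), 0
2. <>b, 0   [~->-rule on 1]
3. ~<><>b, 0   [~->-rule on 1]
4. ~<>b, 0   [~<>-rule on 3 via 0R0]
5. ~b, 0   [~<>-rule on 4 via 0R0]
6. b, 1   [<>-rule on 2: fresh world 1, 0R1]
7. ~<>b, 1   [~<>-rule on 3 via 0R1]
8. ~b, 1   [~<>-rule on 4 via 0R1]
Accessibility: 0R0, 0R1, 1R1
Branch closes: b and ~b both at 1.
Every branch closes (one shown): valid in T, hence also in S4, S5 (every theorem of T is a theorem of S4 and S5).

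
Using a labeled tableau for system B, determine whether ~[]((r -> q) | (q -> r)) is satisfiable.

Unsatisfiable

1. ~[]((r -> q) | (q -> r)), u
2. ~((r -> q) | (q -> r)), v
3. ~(r -> q), v
4. ~(q -> r), v
5. r, v
6. ~q, v
7. q, v
8. ~r, v
Accessibility: uRu, uRv, vRu, vRv
Branch closes: q and ~q both at v.
Every branch closes; the branch above is one of them.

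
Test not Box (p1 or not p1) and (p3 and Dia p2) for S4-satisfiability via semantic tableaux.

Unsatisfiable (every branch closes)

1. not Box (p1 or not p1) and (p3 and Dia p2), u
2. not Box (p1 or not p1), u
3. p3 and Dia p2, u
4. p3, u
5. Dia p2, u
6. not (p1 or not p1), v
7. not p1, v
8. p1, v
Accessibility: uRu, uRv, vRv
Branch closes: p1 and not p1 both at v.
Every branch closes; the branch above is one of them.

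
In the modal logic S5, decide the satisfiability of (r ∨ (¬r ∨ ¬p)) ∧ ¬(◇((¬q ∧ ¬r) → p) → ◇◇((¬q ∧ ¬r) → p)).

Unsatisfiable (every branch closes)

1. (r ∨ (¬r ∨ ¬p)) ∧ ¬(◇((¬q ∧ ¬r) → p) → ◇◇((¬q ∧ ¬r) → p)), u
2. r ∨ (¬r ∨ ¬p), u
3. ¬(◇((¬q ∧ ¬r) → p) → ◇◇((¬q ∧ ¬r) → p)), u
4. ◇((¬q ∧ ¬r) → p), u
5. ¬◇◇((¬q ∧ ¬r) → p), u
6. ¬◇((¬q ∧ ¬r) → p), u
7. ¬((¬q ∧ ¬r) → p), u
8. ¬q ∧ ¬r, u
9. ¬p, u
10. ¬q, u
11. ¬r, u
12. ¬r ∨ ¬p, u
13. (¬q ∧ ¬r) → p, v
14. ¬◇((¬q ∧ ¬r) → p), v
15. ¬((¬q ∧ ¬r) → p), v
16. ¬q ∧ ¬r, v
17. ¬p, v
18. ¬q, v
19. ¬r, v
20. ¬(¬q ∧ ¬r), v
21. r, v
Accessibility: uRu, uRv, vRu, vRv
Branch closes: r and ¬r both at v.
All branches of the tableau close; one closing branch shown above.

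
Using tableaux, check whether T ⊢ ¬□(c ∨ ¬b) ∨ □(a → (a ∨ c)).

Yes, valid

Tableau for the negation ¬(¬□(c ∨ ¬b) ∨ □(a → (a ∨ c))):
1. ¬(¬□(c ∨ ¬b) ∨ □(a → (a ∨ c))), w0
2. □(c ∨ ¬b), w0   [¬∨-rule on 1]
3. ¬□(a → (a ∨ c)), w0   [¬∨-rule on 1]
4. c ∨ ¬b, w0   [□-rule on 2 via w0Rw0]
5. ¬b, w0   [∨-rule on 4 (branches; this branch)]
6. ¬(a → (a ∨ c)), w1   [¬□-rule on 3: fresh world w1, w0Rw1]
7. a, w1   [¬→-rule on 6]
8. ¬(a ∨ c), w1   [¬→-rule on 6]
9. ¬a, w1   [¬∨-rule on 8]
10. ¬c, w1   [¬∨-rule on 8]
Accessibility: w0Rw0, w0Rw1, w1Rw1
Branch closes: a and ¬a both at w1.
All branches of the negation close; one closing branch shown above.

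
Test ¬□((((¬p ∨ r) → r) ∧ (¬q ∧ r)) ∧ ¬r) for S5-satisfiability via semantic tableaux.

1. ¬□((((¬p ∨ r) → r) ∧ (¬q ∧ r)) ∧ ¬r), u
2. ¬((((¬p ∨ r) → r) ∧ (¬q ∧ r)) ∧ ¬r), v
3. r, v
Accessibility: uRu, uRv, vRu, vRv

Satisfiable (open branch found)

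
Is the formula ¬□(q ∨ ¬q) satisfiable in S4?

1. ¬□(q ∨ ¬q), 0
2. ¬(q ∨ ¬q), 1
3. ¬q, 1
4. q, 1
Accessibility: 0R0, 0R1, 1R1
Branch closes: q and ¬q both at 1.
(One branch shown.) All branches close.

Unsatisfiable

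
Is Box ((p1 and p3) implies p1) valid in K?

Valid in K

Tableau for the negation not Box ((p1 and p3) implies p1):
1. not Box ((p1 and p3) implies p1), 0
2. not ((p1 and p3) implies p1), 1
3. p1 and p3, 1
4. not p1, 1
5. p1, 1
6. p3, 1
Accessibility: 0R1
Branch closes: p1 and not p1 both at 1.
All branches of the negation close; one closing branch shown above.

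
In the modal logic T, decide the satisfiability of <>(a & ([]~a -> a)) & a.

Yes, satisfiable

1. <>(a & ([]~a -> a)) & a, u
2. <>(a & ([]~a -> a)), u   [&-rule on 1]
3. a, u   [&-rule on 1]
4. a & ([]~a -> a), v   [<>-rule on 2: fresh world v, uRv]
5. a, v   [&-rule on 4]
6. []~a -> a, v   [&-rule on 4]
Accessibility: uRu, uRv, vRv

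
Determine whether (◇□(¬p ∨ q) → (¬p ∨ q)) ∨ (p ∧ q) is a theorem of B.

Tableau for the negation ¬((◇□(¬p ∨ q) → (¬p ∨ q)) ∨ (p ∧ q)):
1. ¬((◇□(¬p ∨ q) → (¬p ∨ q)) ∨ (p ∧ q)), w0
2. ¬(◇□(¬p ∨ q) → (¬p ∨ q)), w0
3. ¬(p ∧ q), w0
4. ◇□(¬p ∨ q), w0
5. ¬(¬p ∨ q), w0
6. p, w0
7. ¬q, w0
8. □(¬p ∨ q), w1
9. ¬p ∨ q, w0
10. ¬p ∨ q, w1
11. q, w0
Accessibility: w0Rw0, w0Rw1, w1Rw0, w1Rw1
Branch closes: q and ¬q both at w0.
All branches of the negation close; one closing branch shown above.

Valid in B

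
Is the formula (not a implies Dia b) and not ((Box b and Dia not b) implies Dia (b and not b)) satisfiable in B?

Unsatisfiable (every branch closes)

1. (not a implies Dia b) and not ((Box b and Dia not b) implies Dia (b and not b)), w0
2. not a implies Dia b, w0
3. not ((Box b and Dia not b) implies Dia (b and not b)), w0
4. Box b and Dia not b, w0
5. not Dia (b and not b), w0
6. Box b, w0
7. Dia not b, w0
8. not (b and not b), w0
9. b, w0
10. Dia b, w0
11. not b, w1
12. not (b and not b), w1
13. b, w1
Accessibility: w0Rw0, w0Rw1, w1Rw0, w1Rw1
Branch closes: b and not b both at w1.
Every branch closes; the branch above is one of them.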